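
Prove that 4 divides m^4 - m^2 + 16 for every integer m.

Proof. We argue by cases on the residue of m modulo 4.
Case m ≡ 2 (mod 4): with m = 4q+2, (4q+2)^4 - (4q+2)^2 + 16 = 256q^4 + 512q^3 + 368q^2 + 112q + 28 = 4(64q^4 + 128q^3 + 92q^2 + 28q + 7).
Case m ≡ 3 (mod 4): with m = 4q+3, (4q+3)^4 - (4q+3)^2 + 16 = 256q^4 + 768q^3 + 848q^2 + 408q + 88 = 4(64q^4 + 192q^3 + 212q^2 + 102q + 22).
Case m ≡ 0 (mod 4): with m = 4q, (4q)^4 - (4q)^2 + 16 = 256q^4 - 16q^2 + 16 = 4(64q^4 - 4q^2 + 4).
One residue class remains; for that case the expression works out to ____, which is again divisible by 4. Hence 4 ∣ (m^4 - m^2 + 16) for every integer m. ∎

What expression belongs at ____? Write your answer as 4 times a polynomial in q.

4(64q^4 + 64q^3 + 20q^2 + 2q + 4)

Only m ≡ 1 (mod 4) is unaccounted for. Put m = 4q+1:
(4q+1)^4 - (4q+1)^2 + 16 expands to 256q^4 + 256q^3 + 80q^2 + 8q + 16,
and factoring out 4 leaves 4(64q^4 + 64q^3 + 20q^2 + 2q + 4).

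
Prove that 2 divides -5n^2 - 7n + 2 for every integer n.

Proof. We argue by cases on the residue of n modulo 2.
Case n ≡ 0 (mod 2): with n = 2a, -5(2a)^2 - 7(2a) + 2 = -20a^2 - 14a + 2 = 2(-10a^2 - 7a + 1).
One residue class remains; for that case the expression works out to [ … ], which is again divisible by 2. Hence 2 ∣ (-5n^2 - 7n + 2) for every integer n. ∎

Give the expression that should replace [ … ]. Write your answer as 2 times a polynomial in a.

2(-10a^2 - 17a - 5)

The residues treated are {0}, so the missing case is n ≡ 1 (mod 2); write n = 2a+1.
Then -5(2a+1)^2 - 7(2a+1) + 2 = -20a^2 - 34a - 10 = 2(-10a^2 - 17a - 5).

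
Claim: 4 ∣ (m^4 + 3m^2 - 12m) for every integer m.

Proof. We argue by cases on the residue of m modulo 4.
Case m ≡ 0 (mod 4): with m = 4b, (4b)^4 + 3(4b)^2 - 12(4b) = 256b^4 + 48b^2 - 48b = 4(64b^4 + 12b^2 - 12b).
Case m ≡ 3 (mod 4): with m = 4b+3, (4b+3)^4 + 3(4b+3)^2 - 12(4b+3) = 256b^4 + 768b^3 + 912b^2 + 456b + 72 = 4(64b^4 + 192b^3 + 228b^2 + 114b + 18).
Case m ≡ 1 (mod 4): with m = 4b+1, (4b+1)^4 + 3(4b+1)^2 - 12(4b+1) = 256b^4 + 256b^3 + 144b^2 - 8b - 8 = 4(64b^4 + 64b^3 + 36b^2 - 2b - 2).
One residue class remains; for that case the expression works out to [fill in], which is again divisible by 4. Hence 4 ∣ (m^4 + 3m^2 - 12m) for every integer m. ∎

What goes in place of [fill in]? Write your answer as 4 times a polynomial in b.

Only m ≡ 2 (mod 4) is unaccounted for. Put m = 4b+2:
(4b+2)^4 + 3(4b+2)^2 - 12(4b+2) expands to 256b^4 + 512b^3 + 432b^2 + 128b + 4,
and factoring out 4 leaves 4(64b^4 + 128b^3 + 108b^2 + 32b + 1).

4(64b^4 + 128b^3 + 108b^2 + 32b + 1)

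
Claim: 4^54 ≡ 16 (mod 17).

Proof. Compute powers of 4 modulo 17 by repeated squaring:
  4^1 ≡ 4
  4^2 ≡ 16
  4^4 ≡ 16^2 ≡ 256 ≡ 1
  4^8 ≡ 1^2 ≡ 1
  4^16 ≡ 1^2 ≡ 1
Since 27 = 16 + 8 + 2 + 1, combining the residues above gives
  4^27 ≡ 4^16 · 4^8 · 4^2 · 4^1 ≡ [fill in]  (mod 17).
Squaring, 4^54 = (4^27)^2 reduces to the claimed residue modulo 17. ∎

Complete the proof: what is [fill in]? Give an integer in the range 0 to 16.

13

4^16 · 4^8 · 4^2 · 4^1 ≡ 1 · 1 · 16 · 4 = 64.
64 mod 17 = 13, so 4^27 ≡ 13 (mod 17).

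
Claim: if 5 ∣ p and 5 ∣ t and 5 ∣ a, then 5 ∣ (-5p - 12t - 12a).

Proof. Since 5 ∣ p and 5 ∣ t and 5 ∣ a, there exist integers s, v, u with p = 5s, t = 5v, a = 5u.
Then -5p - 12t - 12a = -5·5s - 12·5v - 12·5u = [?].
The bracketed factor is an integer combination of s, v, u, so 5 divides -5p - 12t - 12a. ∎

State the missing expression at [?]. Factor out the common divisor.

Pull the common 5 out of every term: -5·5s - 12·5v - 12·5u = 5(-5s - 12u - 12v).
-5s - 12u - 12v is an integer, which exhibits the divisibility.

5(-5s - 12u - 12v)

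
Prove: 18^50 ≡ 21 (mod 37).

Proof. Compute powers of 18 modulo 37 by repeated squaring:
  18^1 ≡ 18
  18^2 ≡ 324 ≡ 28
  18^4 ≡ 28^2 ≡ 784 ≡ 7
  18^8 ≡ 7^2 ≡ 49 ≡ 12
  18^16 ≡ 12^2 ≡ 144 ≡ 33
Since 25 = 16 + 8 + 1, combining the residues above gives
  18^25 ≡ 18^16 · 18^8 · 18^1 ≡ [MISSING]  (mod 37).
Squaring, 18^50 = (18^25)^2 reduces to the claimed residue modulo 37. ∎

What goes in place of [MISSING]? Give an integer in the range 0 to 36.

Multiply the listed residues: 33 · 12 · 18 = 396 → 7128.
Reducing modulo 37: 7128 = 192·37 + 24, so 18^25 ≡ 24.

24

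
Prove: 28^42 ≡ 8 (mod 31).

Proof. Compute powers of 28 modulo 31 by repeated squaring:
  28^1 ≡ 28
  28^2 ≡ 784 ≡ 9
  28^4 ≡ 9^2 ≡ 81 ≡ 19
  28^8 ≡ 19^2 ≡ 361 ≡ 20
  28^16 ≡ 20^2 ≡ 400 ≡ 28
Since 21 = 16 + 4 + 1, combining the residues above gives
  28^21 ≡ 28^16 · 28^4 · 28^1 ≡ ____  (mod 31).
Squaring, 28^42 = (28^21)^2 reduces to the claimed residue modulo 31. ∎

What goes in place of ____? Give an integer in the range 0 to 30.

16

Multiply the listed residues: 28 · 19 · 28 = 532 → 14896.
Reducing modulo 31: 14896 = 480·31 + 16, so 28^21 ≡ 16.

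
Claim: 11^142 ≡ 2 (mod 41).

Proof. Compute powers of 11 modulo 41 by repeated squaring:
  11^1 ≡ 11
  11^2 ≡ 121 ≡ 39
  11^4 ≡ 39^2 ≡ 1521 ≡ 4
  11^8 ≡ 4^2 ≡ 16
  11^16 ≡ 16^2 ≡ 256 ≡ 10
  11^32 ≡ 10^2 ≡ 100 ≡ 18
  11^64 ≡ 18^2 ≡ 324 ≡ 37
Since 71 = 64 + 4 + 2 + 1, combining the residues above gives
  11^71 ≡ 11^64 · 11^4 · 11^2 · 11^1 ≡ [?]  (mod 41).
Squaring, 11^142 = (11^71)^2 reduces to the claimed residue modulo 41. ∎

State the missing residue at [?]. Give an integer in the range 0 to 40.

24

11^64 · 11^4 · 11^2 · 11^1 ≡ 37 · 4 · 39 · 11 = 63492.
63492 mod 41 = 24, so 11^71 ≡ 24 (mod 41).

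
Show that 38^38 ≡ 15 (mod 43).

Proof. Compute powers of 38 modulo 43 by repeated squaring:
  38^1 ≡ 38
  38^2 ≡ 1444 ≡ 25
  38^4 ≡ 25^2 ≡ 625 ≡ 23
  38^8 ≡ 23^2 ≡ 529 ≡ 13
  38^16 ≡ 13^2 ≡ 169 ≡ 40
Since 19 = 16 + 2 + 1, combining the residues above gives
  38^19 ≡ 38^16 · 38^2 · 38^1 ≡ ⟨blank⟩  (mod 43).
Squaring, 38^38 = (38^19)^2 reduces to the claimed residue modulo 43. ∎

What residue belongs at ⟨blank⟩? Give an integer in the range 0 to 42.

38^16 · 38^2 · 38^1 ≡ 40 · 25 · 38 = 38000.
38000 mod 43 = 31, so 38^19 ≡ 31 (mod 43).

31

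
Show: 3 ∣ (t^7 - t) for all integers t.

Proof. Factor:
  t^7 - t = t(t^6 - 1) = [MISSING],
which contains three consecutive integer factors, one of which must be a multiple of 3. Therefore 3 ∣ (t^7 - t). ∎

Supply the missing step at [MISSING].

(t - 1)t(t + 1)(t^4 + t^2 + 1)

t^6 - 1 = (t^2 - 1)(t^4 + t^2 + 1), and t^2 - 1 = (t-1)(t+1).
So t(t^6 - 1) = (t - 1)t(t + 1)(t^4 + t^2 + 1).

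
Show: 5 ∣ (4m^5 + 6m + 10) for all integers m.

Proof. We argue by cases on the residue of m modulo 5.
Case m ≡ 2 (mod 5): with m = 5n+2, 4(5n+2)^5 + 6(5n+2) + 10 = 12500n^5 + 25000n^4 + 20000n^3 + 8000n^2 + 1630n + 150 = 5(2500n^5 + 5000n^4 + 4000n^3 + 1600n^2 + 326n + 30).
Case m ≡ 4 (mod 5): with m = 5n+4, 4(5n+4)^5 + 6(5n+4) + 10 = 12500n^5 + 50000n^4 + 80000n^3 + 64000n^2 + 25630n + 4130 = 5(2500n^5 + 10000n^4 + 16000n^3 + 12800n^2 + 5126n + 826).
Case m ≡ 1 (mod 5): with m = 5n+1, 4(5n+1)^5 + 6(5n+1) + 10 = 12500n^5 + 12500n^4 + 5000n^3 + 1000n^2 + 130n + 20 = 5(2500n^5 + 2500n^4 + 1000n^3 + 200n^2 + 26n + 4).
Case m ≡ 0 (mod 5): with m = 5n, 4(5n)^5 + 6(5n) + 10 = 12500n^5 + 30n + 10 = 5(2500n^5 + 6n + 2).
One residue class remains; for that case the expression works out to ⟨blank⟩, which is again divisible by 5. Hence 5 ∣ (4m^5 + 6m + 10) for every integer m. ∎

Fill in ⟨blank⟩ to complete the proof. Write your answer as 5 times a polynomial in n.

5(2500n^5 + 7500n^4 + 9000n^3 + 5400n^2 + 1626n + 200)

The residues treated are {2, 4, 1, 0}, so the missing case is m ≡ 3 (mod 5); write m = 5n+3.
Then 4(5n+3)^5 + 6(5n+3) + 10 = 12500n^5 + 37500n^4 + 45000n^3 + 27000n^2 + 8130n + 1000 = 5(2500n^5 + 7500n^4 + 9000n^3 + 5400n^2 + 1626n + 200).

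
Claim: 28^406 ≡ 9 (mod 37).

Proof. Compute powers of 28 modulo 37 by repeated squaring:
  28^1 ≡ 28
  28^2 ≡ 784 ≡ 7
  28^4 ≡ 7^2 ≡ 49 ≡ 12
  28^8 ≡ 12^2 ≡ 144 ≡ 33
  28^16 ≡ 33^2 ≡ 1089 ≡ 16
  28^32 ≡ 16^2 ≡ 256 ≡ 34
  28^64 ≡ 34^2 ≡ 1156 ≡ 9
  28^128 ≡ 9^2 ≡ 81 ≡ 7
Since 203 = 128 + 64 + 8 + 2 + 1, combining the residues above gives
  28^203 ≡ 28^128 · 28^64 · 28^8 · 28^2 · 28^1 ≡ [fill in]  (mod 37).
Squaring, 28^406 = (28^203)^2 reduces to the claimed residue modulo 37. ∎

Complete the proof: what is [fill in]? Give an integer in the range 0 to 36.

Multiply the listed residues: 7 · 9 · 33 · 7 · 28 = 63 → 2079 → 14553 → 407484.
Reducing modulo 37: 407484 = 11013·37 + 3, so 28^203 ≡ 3.

3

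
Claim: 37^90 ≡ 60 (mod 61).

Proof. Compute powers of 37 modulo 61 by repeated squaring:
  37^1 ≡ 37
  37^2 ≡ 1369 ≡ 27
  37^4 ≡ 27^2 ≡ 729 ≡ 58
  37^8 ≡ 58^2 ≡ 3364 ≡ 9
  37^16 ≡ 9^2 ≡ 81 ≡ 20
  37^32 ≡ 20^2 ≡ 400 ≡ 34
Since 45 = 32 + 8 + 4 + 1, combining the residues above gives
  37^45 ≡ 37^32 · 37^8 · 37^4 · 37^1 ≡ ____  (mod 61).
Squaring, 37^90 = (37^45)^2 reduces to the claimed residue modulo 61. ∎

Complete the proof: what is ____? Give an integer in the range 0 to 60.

11

37^32 · 37^8 · 37^4 · 37^1 ≡ 34 · 9 · 58 · 37 = 656676.
656676 mod 61 = 11, so 37^45 ≡ 11 (mod 61).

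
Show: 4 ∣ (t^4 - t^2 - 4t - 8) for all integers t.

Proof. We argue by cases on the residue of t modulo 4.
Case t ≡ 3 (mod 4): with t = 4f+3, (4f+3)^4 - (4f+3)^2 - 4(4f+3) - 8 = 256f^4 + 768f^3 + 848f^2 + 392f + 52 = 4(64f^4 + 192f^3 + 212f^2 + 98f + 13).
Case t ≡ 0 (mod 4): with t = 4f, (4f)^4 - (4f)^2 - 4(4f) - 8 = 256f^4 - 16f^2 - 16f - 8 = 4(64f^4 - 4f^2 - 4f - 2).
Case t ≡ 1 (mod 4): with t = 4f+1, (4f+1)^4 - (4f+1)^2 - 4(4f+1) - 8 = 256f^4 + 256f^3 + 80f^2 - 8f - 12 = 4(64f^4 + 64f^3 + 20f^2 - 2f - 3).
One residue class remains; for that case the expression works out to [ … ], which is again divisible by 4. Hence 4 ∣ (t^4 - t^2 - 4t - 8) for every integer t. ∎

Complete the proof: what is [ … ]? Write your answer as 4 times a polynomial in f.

Only t ≡ 2 (mod 4) is unaccounted for. Put t = 4f+2:
(4f+2)^4 - (4f+2)^2 - 4(4f+2) - 8 expands to 256f^4 + 512f^3 + 368f^2 + 96f - 4,
and factoring out 4 leaves 4(64f^4 + 128f^3 + 92f^2 + 24f - 1).

4(64f^4 + 128f^3 + 92f^2 + 24f - 1)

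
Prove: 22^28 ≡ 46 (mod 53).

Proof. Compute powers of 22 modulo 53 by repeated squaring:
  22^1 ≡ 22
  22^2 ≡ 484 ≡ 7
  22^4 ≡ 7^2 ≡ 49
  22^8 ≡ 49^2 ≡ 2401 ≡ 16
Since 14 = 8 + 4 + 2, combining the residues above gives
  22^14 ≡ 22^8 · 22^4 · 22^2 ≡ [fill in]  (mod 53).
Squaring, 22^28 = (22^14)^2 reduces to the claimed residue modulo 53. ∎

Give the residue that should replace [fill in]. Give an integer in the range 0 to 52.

29

Multiply the listed residues: 16 · 49 · 7 = 784 → 5488.
Reducing modulo 53: 5488 = 103·53 + 29, so 22^14 ≡ 29.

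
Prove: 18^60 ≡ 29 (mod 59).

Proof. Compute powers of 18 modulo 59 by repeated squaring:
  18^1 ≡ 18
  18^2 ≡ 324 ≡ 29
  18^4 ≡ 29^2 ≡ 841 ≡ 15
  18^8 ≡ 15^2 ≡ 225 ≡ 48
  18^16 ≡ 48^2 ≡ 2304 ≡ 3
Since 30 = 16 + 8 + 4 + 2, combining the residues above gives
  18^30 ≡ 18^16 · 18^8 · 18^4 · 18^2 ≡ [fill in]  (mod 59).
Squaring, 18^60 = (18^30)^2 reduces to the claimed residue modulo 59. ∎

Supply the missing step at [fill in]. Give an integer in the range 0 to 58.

41

18^16 · 18^8 · 18^4 · 18^2 ≡ 3 · 48 · 15 · 29 = 62640.
62640 mod 59 = 41, so 18^30 ≡ 41 (mod 59).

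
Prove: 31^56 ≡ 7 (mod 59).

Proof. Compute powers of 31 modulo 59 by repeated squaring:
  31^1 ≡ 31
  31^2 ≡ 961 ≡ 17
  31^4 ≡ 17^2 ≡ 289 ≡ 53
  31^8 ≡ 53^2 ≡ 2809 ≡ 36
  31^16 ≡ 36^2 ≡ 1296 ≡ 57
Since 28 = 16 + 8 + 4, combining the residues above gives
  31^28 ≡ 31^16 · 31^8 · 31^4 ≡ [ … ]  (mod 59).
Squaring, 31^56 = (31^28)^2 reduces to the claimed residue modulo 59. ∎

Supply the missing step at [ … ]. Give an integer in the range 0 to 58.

19

Multiply the listed residues: 57 · 36 · 53 = 2052 → 108756.
Reducing modulo 59: 108756 = 1843·59 + 19, so 31^28 ≡ 19.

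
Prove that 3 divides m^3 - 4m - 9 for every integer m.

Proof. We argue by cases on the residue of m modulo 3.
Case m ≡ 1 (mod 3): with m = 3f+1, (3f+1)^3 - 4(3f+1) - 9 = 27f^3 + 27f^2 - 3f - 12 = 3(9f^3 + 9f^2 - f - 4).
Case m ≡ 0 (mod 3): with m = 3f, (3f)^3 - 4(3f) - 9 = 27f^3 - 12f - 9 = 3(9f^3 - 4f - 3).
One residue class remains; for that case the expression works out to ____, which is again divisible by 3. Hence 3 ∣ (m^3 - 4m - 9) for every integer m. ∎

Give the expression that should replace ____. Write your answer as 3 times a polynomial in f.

The residues treated are {1, 0}, so the missing case is m ≡ 2 (mod 3); write m = 3f+2.
Then (3f+2)^3 - 4(3f+2) - 9 = 27f^3 + 54f^2 + 24f - 9 = 3(9f^3 + 18f^2 + 8f - 3).

3(9f^3 + 18f^2 + 8f - 3)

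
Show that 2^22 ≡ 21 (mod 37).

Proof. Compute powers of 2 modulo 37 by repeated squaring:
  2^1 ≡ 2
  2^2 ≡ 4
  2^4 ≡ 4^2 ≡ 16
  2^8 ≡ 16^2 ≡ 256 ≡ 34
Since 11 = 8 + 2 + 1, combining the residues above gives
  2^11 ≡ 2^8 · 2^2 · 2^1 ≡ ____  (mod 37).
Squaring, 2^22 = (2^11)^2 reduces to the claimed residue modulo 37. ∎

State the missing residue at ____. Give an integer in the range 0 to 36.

13

2^8 · 2^2 · 2^1 ≡ 34 · 4 · 2 = 272.
272 mod 37 = 13, so 2^11 ≡ 13 (mod 37).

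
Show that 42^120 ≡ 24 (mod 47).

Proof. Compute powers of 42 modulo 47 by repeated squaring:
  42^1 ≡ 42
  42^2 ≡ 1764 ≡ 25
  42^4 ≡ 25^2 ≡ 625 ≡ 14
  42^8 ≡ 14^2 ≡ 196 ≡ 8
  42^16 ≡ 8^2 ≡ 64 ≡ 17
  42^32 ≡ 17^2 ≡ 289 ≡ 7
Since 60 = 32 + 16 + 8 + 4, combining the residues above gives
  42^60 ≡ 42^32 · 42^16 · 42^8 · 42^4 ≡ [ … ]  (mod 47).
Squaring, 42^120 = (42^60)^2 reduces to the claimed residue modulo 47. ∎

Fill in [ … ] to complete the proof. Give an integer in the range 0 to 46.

42^32 · 42^16 · 42^8 · 42^4 ≡ 7 · 17 · 8 · 14 = 13328.
13328 mod 47 = 27, so 42^60 ≡ 27 (mod 47).

27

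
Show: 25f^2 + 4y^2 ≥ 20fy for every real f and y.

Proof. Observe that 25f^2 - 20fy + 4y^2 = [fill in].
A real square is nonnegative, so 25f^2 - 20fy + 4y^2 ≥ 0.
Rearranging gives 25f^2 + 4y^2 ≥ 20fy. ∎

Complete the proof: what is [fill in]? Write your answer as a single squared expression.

25f^2 - 20fy + 4y^2 is a perfect-square trinomial: the outer terms are (5f)^2 and (2y)^2, and the cross term is -2·5f·2y.
So 25f^2 - 20fy + 4y^2 = (5f - 2y)^2 ≥ 0.

(5f - 2y)^2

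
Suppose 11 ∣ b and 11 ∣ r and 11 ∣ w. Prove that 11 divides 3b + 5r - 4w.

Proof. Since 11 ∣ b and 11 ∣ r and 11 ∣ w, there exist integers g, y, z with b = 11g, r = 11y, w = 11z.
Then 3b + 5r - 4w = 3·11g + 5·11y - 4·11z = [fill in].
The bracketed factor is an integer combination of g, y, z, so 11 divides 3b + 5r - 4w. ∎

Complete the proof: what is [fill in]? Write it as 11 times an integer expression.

Pull the common 11 out of every term: 3·11g + 5·11y - 4·11z = 11(3g + 5y - 4z).
3g + 5y - 4z is an integer, which exhibits the divisibility.

11(3g + 5y - 4z)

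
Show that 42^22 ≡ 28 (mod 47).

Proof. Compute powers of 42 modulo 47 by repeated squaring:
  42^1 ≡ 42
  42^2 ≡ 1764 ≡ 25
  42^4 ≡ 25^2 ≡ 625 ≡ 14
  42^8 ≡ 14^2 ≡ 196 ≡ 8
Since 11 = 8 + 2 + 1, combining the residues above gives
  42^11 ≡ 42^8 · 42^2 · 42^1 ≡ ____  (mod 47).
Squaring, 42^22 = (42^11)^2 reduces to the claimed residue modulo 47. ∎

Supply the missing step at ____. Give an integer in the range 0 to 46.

34

42^8 · 42^2 · 42^1 ≡ 8 · 25 · 42 = 8400.
8400 mod 47 = 34, so 42^11 ≡ 34 (mod 47).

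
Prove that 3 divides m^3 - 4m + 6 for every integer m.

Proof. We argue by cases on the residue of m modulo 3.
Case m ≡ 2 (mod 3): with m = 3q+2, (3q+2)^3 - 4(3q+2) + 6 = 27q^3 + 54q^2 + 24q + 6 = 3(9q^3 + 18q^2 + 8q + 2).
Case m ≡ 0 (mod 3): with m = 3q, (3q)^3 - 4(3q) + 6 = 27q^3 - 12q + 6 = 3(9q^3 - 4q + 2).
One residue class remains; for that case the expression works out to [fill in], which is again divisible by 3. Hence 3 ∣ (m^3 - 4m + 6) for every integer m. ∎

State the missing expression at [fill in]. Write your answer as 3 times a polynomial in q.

3(9q^3 + 9q^2 - q + 1)

Only m ≡ 1 (mod 3) is unaccounted for. Put m = 3q+1:
(3q+1)^3 - 4(3q+1) + 6 expands to 27q^3 + 27q^2 - 3q + 3,
and factoring out 3 leaves 3(9q^3 + 9q^2 - q + 1).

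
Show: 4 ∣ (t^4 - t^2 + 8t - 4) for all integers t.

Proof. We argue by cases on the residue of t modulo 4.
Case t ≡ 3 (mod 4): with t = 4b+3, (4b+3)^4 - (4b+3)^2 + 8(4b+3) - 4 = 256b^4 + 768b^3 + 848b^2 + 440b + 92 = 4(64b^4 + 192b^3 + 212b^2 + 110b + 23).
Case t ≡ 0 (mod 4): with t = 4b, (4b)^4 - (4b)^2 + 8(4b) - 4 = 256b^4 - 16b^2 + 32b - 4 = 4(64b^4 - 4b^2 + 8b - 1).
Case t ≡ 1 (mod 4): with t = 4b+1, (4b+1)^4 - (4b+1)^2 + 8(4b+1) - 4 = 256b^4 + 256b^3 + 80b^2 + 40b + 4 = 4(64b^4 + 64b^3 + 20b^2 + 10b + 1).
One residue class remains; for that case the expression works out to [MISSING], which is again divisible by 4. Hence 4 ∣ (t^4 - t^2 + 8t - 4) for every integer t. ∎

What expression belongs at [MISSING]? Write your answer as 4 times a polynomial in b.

4(64b^4 + 128b^3 + 92b^2 + 36b + 6)

The residues treated are {3, 0, 1}, so the missing case is t ≡ 2 (mod 4); write t = 4b+2.
Then (4b+2)^4 - (4b+2)^2 + 8(4b+2) - 4 = 256b^4 + 512b^3 + 368b^2 + 144b + 24 = 4(64b^4 + 128b^3 + 92b^2 + 36b + 6).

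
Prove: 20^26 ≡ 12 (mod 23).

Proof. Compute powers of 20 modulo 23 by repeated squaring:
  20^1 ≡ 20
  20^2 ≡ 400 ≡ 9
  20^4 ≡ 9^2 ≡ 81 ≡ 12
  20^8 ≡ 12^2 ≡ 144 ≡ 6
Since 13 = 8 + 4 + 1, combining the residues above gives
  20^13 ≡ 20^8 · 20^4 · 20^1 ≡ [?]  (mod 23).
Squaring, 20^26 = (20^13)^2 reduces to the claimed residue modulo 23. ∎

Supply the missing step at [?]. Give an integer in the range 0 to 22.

14

20^8 · 20^4 · 20^1 ≡ 6 · 12 · 20 = 1440.
1440 mod 23 = 14, so 20^13 ≡ 14 (mod 23).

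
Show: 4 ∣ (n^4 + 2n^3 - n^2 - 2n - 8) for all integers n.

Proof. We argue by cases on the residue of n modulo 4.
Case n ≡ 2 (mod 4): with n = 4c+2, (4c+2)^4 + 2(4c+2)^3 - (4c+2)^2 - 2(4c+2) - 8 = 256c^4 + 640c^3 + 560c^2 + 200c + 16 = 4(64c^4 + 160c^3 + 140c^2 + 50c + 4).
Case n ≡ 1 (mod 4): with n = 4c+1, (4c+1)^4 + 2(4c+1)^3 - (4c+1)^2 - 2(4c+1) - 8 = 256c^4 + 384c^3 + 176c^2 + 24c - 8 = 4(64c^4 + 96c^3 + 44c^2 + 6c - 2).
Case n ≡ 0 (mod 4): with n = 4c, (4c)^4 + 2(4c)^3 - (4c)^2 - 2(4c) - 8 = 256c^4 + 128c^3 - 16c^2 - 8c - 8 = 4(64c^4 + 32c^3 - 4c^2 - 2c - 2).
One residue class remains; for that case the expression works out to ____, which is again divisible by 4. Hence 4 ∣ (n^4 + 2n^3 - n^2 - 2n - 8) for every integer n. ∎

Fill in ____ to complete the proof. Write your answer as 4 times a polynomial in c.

The residues treated are {2, 1, 0}, so the missing case is n ≡ 3 (mod 4); write n = 4c+3.
Then (4c+3)^4 + 2(4c+3)^3 - (4c+3)^2 - 2(4c+3) - 8 = 256c^4 + 896c^3 + 1136c^2 + 616c + 112 = 4(64c^4 + 224c^3 + 284c^2 + 154c + 28).

4(64c^4 + 224c^3 + 284c^2 + 154c + 28)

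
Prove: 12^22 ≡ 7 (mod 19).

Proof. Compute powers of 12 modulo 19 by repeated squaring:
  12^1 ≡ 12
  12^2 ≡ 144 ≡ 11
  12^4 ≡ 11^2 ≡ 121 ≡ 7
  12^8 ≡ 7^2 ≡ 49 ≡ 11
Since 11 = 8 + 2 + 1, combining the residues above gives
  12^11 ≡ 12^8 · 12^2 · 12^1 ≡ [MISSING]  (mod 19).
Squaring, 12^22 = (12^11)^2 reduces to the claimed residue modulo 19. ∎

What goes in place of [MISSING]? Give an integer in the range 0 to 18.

12^8 · 12^2 · 12^1 ≡ 11 · 11 · 12 = 1452.
1452 mod 19 = 8, so 12^11 ≡ 8 (mod 19).

8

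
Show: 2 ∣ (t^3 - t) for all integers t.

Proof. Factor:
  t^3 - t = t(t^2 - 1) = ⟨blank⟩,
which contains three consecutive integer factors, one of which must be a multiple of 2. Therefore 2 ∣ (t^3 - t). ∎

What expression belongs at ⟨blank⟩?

(t - 1)t(t + 1)

t(t^2 - 1) = t(t - 1)(t + 1) = (t - 1)t(t + 1).
These three factors are consecutive integers, so their product is divisible by 2.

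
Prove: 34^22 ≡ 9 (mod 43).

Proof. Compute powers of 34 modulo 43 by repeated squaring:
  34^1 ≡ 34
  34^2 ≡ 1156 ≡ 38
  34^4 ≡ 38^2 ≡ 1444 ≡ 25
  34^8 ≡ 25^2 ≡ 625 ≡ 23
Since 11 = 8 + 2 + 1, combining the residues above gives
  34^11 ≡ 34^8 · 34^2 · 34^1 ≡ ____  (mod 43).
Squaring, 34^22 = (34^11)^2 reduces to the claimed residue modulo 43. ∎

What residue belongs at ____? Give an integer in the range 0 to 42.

Multiply the listed residues: 23 · 38 · 34 = 874 → 29716.
Reducing modulo 43: 29716 = 691·43 + 3, so 34^11 ≡ 3.

3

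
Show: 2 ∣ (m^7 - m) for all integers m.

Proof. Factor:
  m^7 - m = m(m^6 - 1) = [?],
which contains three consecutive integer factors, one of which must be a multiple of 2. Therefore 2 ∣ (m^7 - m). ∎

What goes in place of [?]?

(m - 1)m(m + 1)(m^4 + m^2 + 1)

m^6 - 1 = (m^2 - 1)(m^4 + m^2 + 1), and m^2 - 1 = (m-1)(m+1).
So m(m^6 - 1) = (m - 1)m(m + 1)(m^4 + m^2 + 1).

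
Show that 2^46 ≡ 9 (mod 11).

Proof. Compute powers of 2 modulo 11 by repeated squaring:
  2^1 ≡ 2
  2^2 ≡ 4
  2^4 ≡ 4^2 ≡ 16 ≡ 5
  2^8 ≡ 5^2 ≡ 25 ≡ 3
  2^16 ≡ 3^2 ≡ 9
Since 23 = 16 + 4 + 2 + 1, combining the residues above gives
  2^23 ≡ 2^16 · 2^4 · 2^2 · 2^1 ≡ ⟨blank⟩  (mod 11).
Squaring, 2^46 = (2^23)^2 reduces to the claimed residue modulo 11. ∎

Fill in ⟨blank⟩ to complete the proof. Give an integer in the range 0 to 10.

8

Multiply the listed residues: 9 · 5 · 4 · 2 = 45 → 180 → 360.
Reducing modulo 11: 360 = 32·11 + 8, so 2^23 ≡ 8.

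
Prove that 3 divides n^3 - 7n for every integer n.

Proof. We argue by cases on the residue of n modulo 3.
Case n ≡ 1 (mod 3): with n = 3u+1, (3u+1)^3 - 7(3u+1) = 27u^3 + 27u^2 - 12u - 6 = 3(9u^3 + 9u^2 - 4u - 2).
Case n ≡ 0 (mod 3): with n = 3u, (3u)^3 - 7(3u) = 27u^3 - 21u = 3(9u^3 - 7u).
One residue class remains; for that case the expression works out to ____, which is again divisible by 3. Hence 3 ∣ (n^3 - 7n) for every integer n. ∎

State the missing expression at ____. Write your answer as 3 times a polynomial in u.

3(9u^3 + 18u^2 + 5u - 2)

The residues treated are {1, 0}, so the missing case is n ≡ 2 (mod 3); write n = 3u+2.
Then (3u+2)^3 - 7(3u+2) = 27u^3 + 54u^2 + 15u - 6 = 3(9u^3 + 18u^2 + 5u - 2).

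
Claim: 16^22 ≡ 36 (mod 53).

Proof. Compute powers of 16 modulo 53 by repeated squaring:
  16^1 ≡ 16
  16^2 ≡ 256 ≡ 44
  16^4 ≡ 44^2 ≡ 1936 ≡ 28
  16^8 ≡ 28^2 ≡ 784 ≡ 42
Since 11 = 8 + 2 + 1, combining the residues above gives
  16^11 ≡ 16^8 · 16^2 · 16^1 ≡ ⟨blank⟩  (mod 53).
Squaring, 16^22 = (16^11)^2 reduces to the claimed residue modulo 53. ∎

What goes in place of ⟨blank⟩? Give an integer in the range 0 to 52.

Multiply the listed residues: 42 · 44 · 16 = 1848 → 29568.
Reducing modulo 53: 29568 = 557·53 + 47, so 16^11 ≡ 47.

47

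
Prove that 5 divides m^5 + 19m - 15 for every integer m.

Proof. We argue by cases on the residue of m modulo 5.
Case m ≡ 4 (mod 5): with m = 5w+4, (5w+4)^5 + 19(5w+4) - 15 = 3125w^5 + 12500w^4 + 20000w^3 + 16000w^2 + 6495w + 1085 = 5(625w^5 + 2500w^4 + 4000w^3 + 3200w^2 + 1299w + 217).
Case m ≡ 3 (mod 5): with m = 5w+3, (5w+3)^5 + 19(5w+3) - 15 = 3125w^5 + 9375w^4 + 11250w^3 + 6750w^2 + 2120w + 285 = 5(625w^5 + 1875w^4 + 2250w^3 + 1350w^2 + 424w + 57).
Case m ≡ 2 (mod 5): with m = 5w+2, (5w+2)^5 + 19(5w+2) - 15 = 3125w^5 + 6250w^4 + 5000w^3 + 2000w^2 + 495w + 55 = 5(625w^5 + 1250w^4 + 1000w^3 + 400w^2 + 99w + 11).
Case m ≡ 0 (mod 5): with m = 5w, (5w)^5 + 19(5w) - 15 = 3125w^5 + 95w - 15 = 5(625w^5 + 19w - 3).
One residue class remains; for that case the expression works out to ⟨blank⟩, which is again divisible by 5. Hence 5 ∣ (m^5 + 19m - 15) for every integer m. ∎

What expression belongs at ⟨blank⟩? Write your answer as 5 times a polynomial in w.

5(625w^5 + 625w^4 + 250w^3 + 50w^2 + 24w + 1)

The residues treated are {4, 3, 2, 0}, so the missing case is m ≡ 1 (mod 5); write m = 5w+1.
Then (5w+1)^5 + 19(5w+1) - 15 = 3125w^5 + 3125w^4 + 1250w^3 + 250w^2 + 120w + 5 = 5(625w^5 + 625w^4 + 250w^3 + 50w^2 + 24w + 1).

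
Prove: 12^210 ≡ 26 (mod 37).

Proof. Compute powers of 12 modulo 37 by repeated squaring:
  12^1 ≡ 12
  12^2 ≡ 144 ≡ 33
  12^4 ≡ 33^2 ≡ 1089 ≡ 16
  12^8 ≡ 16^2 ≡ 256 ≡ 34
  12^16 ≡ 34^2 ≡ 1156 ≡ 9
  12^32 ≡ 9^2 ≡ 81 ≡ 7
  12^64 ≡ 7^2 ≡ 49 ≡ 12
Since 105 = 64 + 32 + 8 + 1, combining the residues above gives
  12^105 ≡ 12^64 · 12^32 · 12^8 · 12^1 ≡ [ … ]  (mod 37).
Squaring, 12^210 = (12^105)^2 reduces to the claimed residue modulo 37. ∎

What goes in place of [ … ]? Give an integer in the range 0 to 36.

12^64 · 12^32 · 12^8 · 12^1 ≡ 12 · 7 · 34 · 12 = 34272.
34272 mod 37 = 10, so 12^105 ≡ 10 (mod 37).

10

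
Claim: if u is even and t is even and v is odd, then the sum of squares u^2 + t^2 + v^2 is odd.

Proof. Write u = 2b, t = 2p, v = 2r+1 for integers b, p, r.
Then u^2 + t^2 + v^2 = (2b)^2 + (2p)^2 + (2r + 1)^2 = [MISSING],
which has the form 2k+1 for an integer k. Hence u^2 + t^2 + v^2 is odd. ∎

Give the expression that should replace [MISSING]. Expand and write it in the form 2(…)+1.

2(2b^2 + 2p^2 + 2r^2 + 2r) + 1

Expanding: (2b)^2 + (2p)^2 + (2r + 1)^2 = 4b^2 + 4p^2 + 4r^2 + 4r + 1.
Every term except the constant is even, so this is 2(2b^2 + 2p^2 + 2r^2 + 2r) + 1,
and 2b^2 + 2p^2 + 2r^2 + 2r ∈ ℤ gives the required form.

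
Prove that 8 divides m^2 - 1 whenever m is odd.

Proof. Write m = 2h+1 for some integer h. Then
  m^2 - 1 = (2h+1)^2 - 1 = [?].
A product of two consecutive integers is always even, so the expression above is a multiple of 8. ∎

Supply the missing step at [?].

(2h+1)^2 - 1 = 4h^2 + 4h + 1 - 1 = 4h^2 + 4h = 4h(h+1).
Since h and h+1 are consecutive, h(h+1) is even, and 4·(even) is a multiple of 8.

4h(h + 1)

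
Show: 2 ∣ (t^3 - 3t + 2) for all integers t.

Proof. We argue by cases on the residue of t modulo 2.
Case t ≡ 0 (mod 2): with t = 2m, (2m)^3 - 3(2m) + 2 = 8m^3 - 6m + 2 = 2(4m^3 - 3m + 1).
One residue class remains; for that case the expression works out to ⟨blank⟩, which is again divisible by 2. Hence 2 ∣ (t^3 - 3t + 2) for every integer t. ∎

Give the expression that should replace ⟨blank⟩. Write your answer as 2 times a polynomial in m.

2(4m^3 + 6m^2)

The residues treated are {0}, so the missing case is t ≡ 1 (mod 2); write t = 2m+1.
Then (2m+1)^3 - 3(2m+1) + 2 = 8m^3 + 12m^2 = 2(4m^3 + 6m^2).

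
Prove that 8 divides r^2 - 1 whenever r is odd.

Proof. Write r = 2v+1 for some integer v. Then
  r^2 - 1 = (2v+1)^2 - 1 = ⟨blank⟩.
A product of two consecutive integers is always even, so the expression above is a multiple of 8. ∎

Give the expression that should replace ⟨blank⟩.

4v(v + 1)

(2v+1)^2 - 1 = 4v^2 + 4v + 1 - 1 = 4v^2 + 4v = 4v(v+1).
Since v and v+1 are consecutive, v(v+1) is even, and 4·(even) is a multiple of 8.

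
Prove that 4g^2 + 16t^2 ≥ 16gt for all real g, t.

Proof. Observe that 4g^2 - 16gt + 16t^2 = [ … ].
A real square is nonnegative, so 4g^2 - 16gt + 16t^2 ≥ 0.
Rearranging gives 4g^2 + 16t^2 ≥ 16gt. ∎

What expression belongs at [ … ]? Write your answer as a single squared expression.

4g^2 - 16gt + 16t^2 is a perfect-square trinomial: the outer terms are (2g)^2 and (4t)^2, and the cross term is -2·2g·4t.
So 4g^2 - 16gt + 16t^2 = (2g - 4t)^2 ≥ 0.

(2g - 4t)^2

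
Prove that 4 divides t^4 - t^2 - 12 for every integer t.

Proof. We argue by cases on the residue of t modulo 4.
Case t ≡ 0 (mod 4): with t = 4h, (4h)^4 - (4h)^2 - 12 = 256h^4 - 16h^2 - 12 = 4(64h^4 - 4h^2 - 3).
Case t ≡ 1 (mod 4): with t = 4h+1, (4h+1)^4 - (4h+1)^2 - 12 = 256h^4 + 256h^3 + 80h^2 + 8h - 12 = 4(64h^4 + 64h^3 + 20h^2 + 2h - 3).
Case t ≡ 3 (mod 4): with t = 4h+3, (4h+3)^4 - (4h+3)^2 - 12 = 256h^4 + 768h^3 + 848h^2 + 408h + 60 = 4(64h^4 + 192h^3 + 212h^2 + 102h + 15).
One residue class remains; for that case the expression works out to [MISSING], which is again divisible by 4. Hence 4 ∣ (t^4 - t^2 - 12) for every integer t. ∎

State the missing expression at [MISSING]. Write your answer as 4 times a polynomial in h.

Only t ≡ 2 (mod 4) is unaccounted for. Put t = 4h+2:
(4h+2)^4 - (4h+2)^2 - 12 expands to 256h^4 + 512h^3 + 368h^2 + 112h,
and factoring out 4 leaves 4(64h^4 + 128h^3 + 92h^2 + 28h).

4(64h^4 + 128h^3 + 92h^2 + 28h)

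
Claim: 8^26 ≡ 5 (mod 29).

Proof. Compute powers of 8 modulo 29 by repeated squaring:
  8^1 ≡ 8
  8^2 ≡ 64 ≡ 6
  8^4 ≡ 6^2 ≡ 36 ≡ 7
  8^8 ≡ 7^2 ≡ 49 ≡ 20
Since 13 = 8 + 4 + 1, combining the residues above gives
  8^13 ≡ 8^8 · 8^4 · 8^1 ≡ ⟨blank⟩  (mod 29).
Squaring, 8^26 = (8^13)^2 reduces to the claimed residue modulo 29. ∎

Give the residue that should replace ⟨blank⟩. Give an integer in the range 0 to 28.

18

Multiply the listed residues: 20 · 7 · 8 = 140 → 1120.
Reducing modulo 29: 1120 = 38·29 + 18, so 8^13 ≡ 18.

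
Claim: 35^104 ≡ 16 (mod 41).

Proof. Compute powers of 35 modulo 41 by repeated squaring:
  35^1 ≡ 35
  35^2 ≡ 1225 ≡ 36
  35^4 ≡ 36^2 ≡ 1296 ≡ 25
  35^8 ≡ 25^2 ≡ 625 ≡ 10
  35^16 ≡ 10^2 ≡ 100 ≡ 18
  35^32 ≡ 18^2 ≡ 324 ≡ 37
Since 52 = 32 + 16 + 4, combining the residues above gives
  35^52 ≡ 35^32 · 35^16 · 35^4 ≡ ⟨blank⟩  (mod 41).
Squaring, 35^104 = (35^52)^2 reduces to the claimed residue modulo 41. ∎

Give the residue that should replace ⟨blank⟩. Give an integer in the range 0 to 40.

35^32 · 35^16 · 35^4 ≡ 37 · 18 · 25 = 16650.
16650 mod 41 = 4, so 35^52 ≡ 4 (mod 41).

4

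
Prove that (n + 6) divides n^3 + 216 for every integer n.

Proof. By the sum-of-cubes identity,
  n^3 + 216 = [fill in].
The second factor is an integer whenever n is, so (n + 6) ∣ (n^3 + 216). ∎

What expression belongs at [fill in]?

a^3 + b^3 = (a + b)(a^2 - ab + b^2). With a = n, b = 6:
n^3 + 216 = (n + 6)(n^2 - 6n + 36).

(n + 6)(n^2 - 6n + 36)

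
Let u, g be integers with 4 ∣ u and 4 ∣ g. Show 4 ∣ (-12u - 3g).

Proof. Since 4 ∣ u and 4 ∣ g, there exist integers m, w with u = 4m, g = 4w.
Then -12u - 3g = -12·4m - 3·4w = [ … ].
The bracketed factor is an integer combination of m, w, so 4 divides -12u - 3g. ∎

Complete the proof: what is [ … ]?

Pull the common 4 out of every term: -12·4m - 3·4w = 4(-12m - 3w).
-12m - 3w is an integer, which exhibits the divisibility.

4(-12m - 3w)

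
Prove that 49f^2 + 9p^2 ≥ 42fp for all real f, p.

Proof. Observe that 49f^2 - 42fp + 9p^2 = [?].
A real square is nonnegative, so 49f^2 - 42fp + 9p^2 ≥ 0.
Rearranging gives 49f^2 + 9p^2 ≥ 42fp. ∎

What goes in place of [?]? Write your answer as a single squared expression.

(7f - 3p)^2

49f^2 - 42fp + 9p^2 is a perfect-square trinomial: the outer terms are (7f)^2 and (3p)^2, and the cross term is -2·7f·3p.
So 49f^2 - 42fp + 9p^2 = (7f - 3p)^2 ≥ 0.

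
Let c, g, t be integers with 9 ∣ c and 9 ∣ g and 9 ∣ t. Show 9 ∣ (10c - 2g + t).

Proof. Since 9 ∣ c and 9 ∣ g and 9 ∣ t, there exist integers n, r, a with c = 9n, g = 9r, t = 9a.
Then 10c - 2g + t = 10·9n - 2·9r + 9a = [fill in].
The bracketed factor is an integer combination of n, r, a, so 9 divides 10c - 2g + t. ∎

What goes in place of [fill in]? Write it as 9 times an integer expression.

Pull the common 9 out of every term: 10·9n - 2·9r + 9a = 9(a + 10n - 2r).
a + 10n - 2r is an integer, which exhibits the divisibility.

9(a + 10n - 2r)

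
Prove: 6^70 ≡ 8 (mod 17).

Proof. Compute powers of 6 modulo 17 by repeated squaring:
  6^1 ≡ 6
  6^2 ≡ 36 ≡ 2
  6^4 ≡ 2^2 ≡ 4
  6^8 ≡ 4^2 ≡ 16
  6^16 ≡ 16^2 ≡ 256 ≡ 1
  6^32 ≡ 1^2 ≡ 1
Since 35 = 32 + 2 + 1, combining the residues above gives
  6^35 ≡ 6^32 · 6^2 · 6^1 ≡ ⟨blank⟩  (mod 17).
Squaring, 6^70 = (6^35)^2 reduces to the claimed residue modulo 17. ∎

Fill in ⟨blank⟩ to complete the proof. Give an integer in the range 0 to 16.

12

Multiply the listed residues: 1 · 2 · 6 = 2 → 12.
Reducing modulo 17: 12 = 0·17 + 12, so 6^35 ≡ 12.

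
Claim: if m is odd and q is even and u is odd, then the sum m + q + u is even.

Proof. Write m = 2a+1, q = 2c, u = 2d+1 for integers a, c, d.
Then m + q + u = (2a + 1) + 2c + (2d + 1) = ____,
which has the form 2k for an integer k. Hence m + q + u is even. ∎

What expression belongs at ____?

Expanding: (2a + 1) + 2c + (2d + 1) = 2a + 2c + 2d + 2.
Every term is even; pulling out the factor of 2 gives 2(a + c + d + 1).

2(a + c + d + 1)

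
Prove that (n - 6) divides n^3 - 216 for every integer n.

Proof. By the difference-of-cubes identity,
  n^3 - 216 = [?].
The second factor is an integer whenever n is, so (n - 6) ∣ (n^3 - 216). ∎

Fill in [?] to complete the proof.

Polynomial division of n^3 - 216 by n - 6 leaves remainder 0 and quotient n^2 + 6n + 36.
Hence n^3 - 216 = (n - 6)(n^2 + 6n + 36).

(n - 6)(n^2 + 6n + 36)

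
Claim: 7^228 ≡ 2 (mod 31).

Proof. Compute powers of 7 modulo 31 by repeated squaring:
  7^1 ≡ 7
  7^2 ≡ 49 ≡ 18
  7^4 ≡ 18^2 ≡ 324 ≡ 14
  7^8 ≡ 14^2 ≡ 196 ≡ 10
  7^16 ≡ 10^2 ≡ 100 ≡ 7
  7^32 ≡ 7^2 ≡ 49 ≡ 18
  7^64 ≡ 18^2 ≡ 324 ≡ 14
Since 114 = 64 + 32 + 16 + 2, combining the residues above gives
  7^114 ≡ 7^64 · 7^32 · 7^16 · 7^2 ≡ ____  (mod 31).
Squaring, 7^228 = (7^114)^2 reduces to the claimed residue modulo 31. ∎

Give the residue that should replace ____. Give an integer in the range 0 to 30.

Multiply the listed residues: 14 · 18 · 7 · 18 = 252 → 1764 → 31752.
Reducing modulo 31: 31752 = 1024·31 + 8, so 7^114 ≡ 8.

8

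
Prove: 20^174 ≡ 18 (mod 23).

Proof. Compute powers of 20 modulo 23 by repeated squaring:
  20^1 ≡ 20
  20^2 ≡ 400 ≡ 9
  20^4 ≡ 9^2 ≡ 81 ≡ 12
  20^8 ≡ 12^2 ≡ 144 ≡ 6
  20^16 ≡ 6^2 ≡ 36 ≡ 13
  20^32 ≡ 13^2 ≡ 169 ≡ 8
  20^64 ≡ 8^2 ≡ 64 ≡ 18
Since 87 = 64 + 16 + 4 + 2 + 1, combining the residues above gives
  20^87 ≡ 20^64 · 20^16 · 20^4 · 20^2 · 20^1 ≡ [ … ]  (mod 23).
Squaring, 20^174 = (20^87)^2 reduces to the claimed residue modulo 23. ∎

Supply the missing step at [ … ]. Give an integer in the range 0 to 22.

15

20^64 · 20^16 · 20^4 · 20^2 · 20^1 ≡ 18 · 13 · 12 · 9 · 20 = 505440.
505440 mod 23 = 15, so 20^87 ≡ 15 (mod 23).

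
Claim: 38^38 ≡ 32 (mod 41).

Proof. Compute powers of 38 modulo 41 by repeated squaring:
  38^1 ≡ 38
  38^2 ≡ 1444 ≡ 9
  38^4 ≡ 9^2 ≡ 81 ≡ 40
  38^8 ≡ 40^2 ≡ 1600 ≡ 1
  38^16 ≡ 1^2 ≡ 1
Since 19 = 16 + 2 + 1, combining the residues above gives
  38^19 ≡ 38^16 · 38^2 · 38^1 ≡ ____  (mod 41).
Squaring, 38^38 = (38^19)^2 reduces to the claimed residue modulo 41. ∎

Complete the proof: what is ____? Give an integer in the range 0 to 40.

Multiply the listed residues: 1 · 9 · 38 = 9 → 342.
Reducing modulo 41: 342 = 8·41 + 14, so 38^19 ≡ 14.

14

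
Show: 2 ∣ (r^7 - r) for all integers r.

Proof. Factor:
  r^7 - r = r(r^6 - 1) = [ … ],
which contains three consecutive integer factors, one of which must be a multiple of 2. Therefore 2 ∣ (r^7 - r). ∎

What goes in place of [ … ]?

(r - 1)r(r + 1)(r^4 + r^2 + 1)

r^6 - 1 = (r^2 - 1)(r^4 + r^2 + 1), and r^2 - 1 = (r-1)(r+1).
So r(r^6 - 1) = (r - 1)r(r + 1)(r^4 + r^2 + 1).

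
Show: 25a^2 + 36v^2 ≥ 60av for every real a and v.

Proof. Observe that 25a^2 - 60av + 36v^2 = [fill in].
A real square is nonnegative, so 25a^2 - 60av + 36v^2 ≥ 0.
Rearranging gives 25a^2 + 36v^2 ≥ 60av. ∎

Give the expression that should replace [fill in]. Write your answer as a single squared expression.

The leading and trailing coefficients are 5^2 and 6^2, and 60 = 2·5·6, so the trinomial is (5a - 6v)^2.
Hence 25a^2 - 60av + 36v^2 ≥ 0.

(5a - 6v)^2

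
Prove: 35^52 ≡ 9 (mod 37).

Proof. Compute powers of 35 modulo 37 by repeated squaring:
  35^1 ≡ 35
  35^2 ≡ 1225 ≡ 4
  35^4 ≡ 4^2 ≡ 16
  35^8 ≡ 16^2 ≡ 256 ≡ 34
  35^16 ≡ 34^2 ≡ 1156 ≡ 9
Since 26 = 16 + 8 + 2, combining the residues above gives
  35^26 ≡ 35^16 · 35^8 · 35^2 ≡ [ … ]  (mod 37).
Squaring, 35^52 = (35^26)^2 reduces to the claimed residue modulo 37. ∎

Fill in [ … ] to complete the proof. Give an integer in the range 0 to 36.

3

35^16 · 35^8 · 35^2 ≡ 9 · 34 · 4 = 1224.
1224 mod 37 = 3, so 35^26 ≡ 3 (mod 37).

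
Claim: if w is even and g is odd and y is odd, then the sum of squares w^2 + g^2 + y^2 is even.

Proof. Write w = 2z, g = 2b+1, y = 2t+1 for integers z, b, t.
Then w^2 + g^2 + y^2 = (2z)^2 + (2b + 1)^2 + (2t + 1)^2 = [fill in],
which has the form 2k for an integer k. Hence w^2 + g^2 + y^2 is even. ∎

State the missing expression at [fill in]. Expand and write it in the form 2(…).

Expanding: (2z)^2 + (2b + 1)^2 + (2t + 1)^2 = 4b^2 + 4b + 4t^2 + 4t + 4z^2 + 2.
Every term is even; pulling out the factor of 2 gives 2(2b^2 + 2b + 2t^2 + 2t + 2z^2 + 1).

2(2b^2 + 2b + 2t^2 + 2t + 2z^2 + 1)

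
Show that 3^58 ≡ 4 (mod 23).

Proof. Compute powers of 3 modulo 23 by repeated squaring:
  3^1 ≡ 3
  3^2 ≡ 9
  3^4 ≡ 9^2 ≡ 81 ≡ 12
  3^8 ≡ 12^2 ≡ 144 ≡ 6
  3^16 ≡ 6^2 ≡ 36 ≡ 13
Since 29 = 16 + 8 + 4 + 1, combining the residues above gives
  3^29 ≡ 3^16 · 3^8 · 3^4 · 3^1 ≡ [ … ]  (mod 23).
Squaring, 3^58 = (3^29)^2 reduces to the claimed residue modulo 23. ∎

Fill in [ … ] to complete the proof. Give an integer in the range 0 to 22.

3^16 · 3^8 · 3^4 · 3^1 ≡ 13 · 6 · 12 · 3 = 2808.
2808 mod 23 = 2, so 3^29 ≡ 2 (mod 23).

2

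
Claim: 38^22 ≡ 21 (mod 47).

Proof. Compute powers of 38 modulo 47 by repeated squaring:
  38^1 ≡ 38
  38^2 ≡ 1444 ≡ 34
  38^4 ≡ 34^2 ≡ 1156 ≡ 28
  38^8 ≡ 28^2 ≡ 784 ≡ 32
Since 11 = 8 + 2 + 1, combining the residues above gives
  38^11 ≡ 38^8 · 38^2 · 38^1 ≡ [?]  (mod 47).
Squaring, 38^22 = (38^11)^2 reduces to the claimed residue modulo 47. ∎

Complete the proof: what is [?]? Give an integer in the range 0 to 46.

Multiply the listed residues: 32 · 34 · 38 = 1088 → 41344.
Reducing modulo 47: 41344 = 879·47 + 31, so 38^11 ≡ 31.

31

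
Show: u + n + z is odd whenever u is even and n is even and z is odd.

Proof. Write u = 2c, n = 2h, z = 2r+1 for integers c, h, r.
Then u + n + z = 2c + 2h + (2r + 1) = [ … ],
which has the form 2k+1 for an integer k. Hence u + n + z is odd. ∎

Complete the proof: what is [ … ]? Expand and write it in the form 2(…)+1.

2(c + h + r) + 1

Expanding: 2c + 2h + (2r + 1) = 2c + 2h + 2r + 1.
Every term except the constant is even, so this is 2(c + h + r) + 1,
and c + h + r ∈ ℤ gives the required form.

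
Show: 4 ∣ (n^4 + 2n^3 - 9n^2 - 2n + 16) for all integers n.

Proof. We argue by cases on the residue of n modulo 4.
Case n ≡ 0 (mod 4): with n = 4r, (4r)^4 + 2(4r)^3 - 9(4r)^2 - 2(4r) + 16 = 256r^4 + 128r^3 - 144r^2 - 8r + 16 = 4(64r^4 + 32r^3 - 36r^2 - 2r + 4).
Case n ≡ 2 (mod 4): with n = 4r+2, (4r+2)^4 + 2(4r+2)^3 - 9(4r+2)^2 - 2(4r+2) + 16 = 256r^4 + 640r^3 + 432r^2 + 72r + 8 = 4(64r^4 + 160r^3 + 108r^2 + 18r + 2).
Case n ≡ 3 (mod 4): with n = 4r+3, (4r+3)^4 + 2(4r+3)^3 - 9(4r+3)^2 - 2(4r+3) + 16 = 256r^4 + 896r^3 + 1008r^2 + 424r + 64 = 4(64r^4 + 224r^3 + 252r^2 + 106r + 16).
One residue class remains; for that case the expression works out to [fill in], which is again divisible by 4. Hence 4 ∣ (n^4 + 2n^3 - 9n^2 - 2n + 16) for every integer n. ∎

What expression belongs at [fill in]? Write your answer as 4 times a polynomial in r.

4(64r^4 + 96r^3 + 12r^2 - 10r + 2)

Only n ≡ 1 (mod 4) is unaccounted for. Put n = 4r+1:
(4r+1)^4 + 2(4r+1)^3 - 9(4r+1)^2 - 2(4r+1) + 16 expands to 256r^4 + 384r^3 + 48r^2 - 40r + 8,
and factoring out 4 leaves 4(64r^4 + 96r^3 + 12r^2 - 10r + 2).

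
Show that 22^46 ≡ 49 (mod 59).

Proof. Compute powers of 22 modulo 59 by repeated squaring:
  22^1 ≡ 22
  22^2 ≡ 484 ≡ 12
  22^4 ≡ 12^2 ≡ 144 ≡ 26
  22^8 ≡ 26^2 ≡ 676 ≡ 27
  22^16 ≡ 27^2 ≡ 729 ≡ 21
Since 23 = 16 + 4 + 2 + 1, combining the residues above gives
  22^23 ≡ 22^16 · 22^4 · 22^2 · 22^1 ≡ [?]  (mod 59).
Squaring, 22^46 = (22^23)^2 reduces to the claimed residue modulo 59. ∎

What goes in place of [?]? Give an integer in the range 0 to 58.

22^16 · 22^4 · 22^2 · 22^1 ≡ 21 · 26 · 12 · 22 = 144144.
144144 mod 59 = 7, so 22^23 ≡ 7 (mod 59).

7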